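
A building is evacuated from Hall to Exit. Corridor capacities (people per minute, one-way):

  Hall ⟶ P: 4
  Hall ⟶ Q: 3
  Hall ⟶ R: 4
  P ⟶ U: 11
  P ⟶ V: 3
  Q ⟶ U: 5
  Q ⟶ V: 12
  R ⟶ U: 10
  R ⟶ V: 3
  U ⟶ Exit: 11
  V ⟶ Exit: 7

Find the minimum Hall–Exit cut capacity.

Augment Hall→P→U→Exit: bottleneck 4, flow now 4.
Augment Hall→Q→U→Exit: bottleneck 3, flow now 7.
Augment Hall→R→U→Exit: bottleneck 4, flow now 11.
No augmenting path remains; maximum flow = 11.
By max-flow min-cut, the minimum cut capacity equals the max flow.
In the residual graph, reachable from Hall: {Hall}.
Min-cut edges: Hall→P (4), Hall→Q (3), Hall→R (4); capacity 4 + 3 + 4 = 11.

11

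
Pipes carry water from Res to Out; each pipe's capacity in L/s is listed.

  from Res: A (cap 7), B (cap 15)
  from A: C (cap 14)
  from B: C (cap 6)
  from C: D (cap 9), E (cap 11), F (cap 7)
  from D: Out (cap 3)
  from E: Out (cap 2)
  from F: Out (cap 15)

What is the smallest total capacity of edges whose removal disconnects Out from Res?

Augment Res→A→C→D→Out: bottleneck 3, flow now 3.
Augment Res→A→C→E→Out: bottleneck 2, flow now 5.
Augment Res→A→C→F→Out: bottleneck 2, flow now 7.
Augment Res→B→C→F→Out: bottleneck 5, flow now 12.
No augmenting path remains; maximum flow = 12.
By max-flow min-cut, the minimum cut capacity equals the max flow.
In the residual graph, reachable from Res: {Res, A, B, C, D, E}.
Min-cut edges: C→F (7), D→Out (3), E→Out (2); capacity 7 + 3 + 2 = 12.

12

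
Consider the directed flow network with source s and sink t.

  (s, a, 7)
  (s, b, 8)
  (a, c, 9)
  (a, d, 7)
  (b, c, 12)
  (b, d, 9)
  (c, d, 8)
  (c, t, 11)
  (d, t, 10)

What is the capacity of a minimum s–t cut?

15

Augment s→a→c→t: bottleneck 7, flow now 7.
Augment s→b→c→t: bottleneck 4, flow now 11.
Augment s→b→d→t: bottleneck 4, flow now 15.
No augmenting path remains; maximum flow = 15.
By max-flow min-cut, the minimum cut capacity equals the max flow.
In the residual graph, reachable from s: {s}.
Min-cut edges: s→a (7), s→b (8); capacity 7 + 8 = 15.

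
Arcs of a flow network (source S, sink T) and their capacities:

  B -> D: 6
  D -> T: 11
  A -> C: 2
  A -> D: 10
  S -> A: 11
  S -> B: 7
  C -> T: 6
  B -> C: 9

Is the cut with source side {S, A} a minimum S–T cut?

Given cut capacity: 7 + 2 + 10 = 19.
Augment S→A→C→T: bottleneck 2, flow now 2.
Augment S→A→D→T: bottleneck 9, flow now 11.
Augment S→B→C→T: bottleneck 4, flow now 15.
Augment S→B→D→T: bottleneck 2, flow now 17.
No augmenting path remains; maximum flow = 17.
In the residual graph, reachable from S: {S, A, B, C, D}.
Min-cut edges: C→T (6), D→T (11); capacity 6 + 11 = 17.
Cut capacity 19 exceeds the max flow 17, so it is not minimum.

No — its capacity is 19, but the minimum cut has capacity 17.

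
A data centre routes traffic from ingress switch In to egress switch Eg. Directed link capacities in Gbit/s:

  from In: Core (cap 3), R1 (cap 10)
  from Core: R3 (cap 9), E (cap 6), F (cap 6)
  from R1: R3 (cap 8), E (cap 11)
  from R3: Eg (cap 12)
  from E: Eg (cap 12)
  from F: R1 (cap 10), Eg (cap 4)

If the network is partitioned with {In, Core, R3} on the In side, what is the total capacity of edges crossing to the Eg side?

34

Edges leaving {In, Core, R3}: In→R1 (10), Core→E (6), Core→F (6), R3→Eg (12).
Cut capacity = 10 + 6 + 6 + 12 = 34.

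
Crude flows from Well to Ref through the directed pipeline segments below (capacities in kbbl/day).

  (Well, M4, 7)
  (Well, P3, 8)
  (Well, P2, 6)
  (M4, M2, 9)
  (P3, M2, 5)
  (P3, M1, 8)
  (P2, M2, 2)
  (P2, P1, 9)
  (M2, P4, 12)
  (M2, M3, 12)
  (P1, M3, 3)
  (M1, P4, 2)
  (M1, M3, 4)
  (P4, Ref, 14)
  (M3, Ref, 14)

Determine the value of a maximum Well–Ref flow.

Augment Well→M4→M2→P4→Ref: bottleneck 7, flow now 7.
Augment Well→P3→M2→P4→Ref: bottleneck 5, flow now 12.
Augment Well→P3→M1→P4→Ref: bottleneck 2, flow now 14.
Augment Well→P3→M1→M3→Ref: bottleneck 1, flow now 15.
Augment Well→P2→M2→M3→Ref: bottleneck 2, flow now 17.
Augment Well→P2→P1→M3→Ref: bottleneck 3, flow now 20.
No augmenting path remains; maximum flow = 20.
In the residual graph, reachable from Well: {Well, P2, P1}.
Min-cut edges: Well→M4 (7), Well→P3 (8), P2→M2 (2), P1→M3 (3); capacity 7 + 8 + 2 + 3 = 20.
This cut is saturated, so no flow can exceed 20.

20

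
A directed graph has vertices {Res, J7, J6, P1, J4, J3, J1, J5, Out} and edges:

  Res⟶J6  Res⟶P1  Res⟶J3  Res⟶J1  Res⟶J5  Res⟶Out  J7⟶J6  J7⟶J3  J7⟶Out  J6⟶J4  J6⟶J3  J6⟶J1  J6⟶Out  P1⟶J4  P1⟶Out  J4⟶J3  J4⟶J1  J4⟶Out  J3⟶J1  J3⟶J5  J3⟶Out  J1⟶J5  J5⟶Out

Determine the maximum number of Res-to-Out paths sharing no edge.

Assign every edge capacity 1; by Menger, the answer equals the max flow.
Path Res→Out (+1); total 1.
Path Res→J6→Out (+1); total 2.
Path Res→P1→Out (+1); total 3.
Path Res→J3→Out (+1); total 4.
Path Res→J5→Out (+1); total 5.
No residual Res→Out path; max flow = 5.
Certifying cut of size 5: {J5→Out, Res→J3, Res→J6, Res→Out, Res→P1}.

5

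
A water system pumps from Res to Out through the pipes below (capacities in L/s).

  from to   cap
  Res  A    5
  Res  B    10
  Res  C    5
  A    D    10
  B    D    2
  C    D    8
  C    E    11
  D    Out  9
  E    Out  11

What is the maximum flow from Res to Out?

12

Augment Res→A→D→Out: bottleneck 5, flow now 5.
Augment Res→B→D→Out: bottleneck 2, flow now 7.
Augment Res→C→D→Out: bottleneck 2, flow now 9.
Augment Res→C→E→Out: bottleneck 3, flow now 12.
No augmenting path remains; maximum flow = 12.
In the residual graph, reachable from Res: {Res, B}.
Min-cut edges: Res→A (5), Res→C (5), B→D (2); capacity 5 + 5 + 2 = 12.
This cut is saturated, so no flow can exceed 12.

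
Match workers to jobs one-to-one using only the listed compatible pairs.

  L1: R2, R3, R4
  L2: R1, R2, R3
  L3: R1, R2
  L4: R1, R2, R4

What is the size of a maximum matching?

Unit-capacity flow: source→left, listed edges, right→sink; max matching = max flow.
Augmenting path L1→R2 (+1); matched 1.
Augmenting path L2→R1 (+1); matched 2.
Augmenting path L4→R4 (+1); matched 3.
Augmenting path L3→R1→L2→R3 (+1); matched 4.
No augmenting path remains; maximum matching = 4.
König certificate: {L1, L2, L3, L4} is a vertex cover of size 4 (every listed pair touches it), so no matching can be larger.

4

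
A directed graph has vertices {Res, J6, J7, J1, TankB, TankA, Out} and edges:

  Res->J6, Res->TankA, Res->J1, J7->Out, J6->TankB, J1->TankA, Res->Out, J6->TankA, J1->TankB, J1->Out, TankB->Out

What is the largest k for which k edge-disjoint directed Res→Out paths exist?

3

Assign every edge capacity 1; by Menger, the answer equals the max flow.
Path Res→Out (+1); total 1.
Path Res→J1→Out (+1); total 2.
Path Res→J6→TankB→Out (+1); total 3.
No residual Res→Out path; max flow = 3.
Certifying cut of size 3: {Res→J1, Res→J6, Res→Out}.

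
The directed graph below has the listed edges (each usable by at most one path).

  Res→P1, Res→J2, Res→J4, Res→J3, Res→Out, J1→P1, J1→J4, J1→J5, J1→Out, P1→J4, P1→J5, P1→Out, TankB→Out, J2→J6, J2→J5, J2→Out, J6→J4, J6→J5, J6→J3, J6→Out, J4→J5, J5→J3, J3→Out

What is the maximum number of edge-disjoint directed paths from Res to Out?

4

Assign every edge capacity 1; by Menger, the answer equals the max flow.
Path Res→Out (+1); total 1.
Path Res→P1→Out (+1); total 2.
Path Res→J2→Out (+1); total 3.
Path Res→J3→Out (+1); total 4.
No residual Res→Out path; max flow = 4.
Certifying cut of size 4: {J3→Out, Res→J2, Res→Out, Res→P1}.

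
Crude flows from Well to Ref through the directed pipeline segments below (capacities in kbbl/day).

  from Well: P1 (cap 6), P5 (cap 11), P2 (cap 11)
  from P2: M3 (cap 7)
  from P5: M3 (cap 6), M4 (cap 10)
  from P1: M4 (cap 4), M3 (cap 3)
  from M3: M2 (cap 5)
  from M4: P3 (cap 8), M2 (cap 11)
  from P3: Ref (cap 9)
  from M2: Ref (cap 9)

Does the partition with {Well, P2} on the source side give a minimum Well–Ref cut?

Given cut capacity: 11 + 6 + 7 = 24.
Augment Well→P2→M3→M2→Ref: bottleneck 5, flow now 5.
Augment Well→P5→M4→P3→Ref: bottleneck 8, flow now 13.
Augment Well→P5→M4→M2→Ref: bottleneck 2, flow now 15.
Augment Well→P1→M4→M2→Ref: bottleneck 2, flow now 17.
No augmenting path remains; maximum flow = 17.
In the residual graph, reachable from Well: {Well, P2, P5, P1, M3, M4, M2}.
Min-cut edges: M4→P3 (8), M2→Ref (9); capacity 8 + 9 = 17.
Cut capacity 24 exceeds the max flow 17, so it is not minimum.

No — its capacity is 24, but the minimum cut has capacity 17.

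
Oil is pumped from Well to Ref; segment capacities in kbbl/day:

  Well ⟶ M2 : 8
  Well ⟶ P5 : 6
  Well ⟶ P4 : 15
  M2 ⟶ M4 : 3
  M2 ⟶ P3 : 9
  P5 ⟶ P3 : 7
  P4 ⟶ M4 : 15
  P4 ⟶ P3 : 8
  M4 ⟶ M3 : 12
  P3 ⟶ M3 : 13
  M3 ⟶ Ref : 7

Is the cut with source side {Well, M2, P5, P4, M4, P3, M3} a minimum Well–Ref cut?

Yes — it is a minimum cut (capacity 7).

Given cut capacity: 7 = 7.
Augment Well→M2→M4→M3→Ref: bottleneck 3, flow now 3.
Augment Well→M2→P3→M3→Ref: bottleneck 4, flow now 7.
No augmenting path remains; maximum flow = 7.
Cut capacity 7 equals the max flow, so it is a minimum cut.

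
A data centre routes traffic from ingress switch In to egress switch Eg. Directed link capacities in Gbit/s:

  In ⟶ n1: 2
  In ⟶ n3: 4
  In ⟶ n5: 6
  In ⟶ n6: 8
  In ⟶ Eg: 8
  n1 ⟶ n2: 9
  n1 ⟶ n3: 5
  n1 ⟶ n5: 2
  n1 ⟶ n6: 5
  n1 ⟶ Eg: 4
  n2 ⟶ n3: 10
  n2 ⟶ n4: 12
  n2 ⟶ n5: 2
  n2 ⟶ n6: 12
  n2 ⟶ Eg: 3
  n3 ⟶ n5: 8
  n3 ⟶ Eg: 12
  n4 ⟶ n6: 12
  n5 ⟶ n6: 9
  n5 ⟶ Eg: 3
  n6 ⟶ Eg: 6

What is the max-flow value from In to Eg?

Augment In→Eg: bottleneck 8, flow now 8.
Augment In→n1→Eg: bottleneck 2, flow now 10.
Augment In→n3→Eg: bottleneck 4, flow now 14.
Augment In→n5→Eg: bottleneck 3, flow now 17.
Augment In→n6→Eg: bottleneck 6, flow now 23.
No augmenting path remains; maximum flow = 23.
In the residual graph, reachable from In: {In, n5, n6}.
Min-cut edges: In→n1 (2), In→n3 (4), In→Eg (8), n5→Eg (3), n6→Eg (6); capacity 2 + 4 + 8 + 3 + 6 = 23.
This cut is saturated, so no flow can exceed 23.

23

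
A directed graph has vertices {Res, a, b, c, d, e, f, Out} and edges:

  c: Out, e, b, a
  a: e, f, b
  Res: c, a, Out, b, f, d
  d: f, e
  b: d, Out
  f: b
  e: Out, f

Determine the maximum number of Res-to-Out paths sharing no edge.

Assign every edge capacity 1; by Menger, the answer equals the max flow.
Path Res→Out (+1); total 1.
Path Res→b→Out (+1); total 2.
Path Res→c→Out (+1); total 3.
Path Res→a→e→Out (+1); total 4.
No residual Res→Out path; max flow = 4.
Certifying cut of size 4: {Res→Out, Res→c, b→Out, e→Out}.

4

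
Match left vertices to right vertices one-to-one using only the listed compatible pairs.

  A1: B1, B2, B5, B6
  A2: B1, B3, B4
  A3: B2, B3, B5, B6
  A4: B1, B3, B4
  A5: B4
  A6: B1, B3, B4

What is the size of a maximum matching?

Unit-capacity flow: source→left, listed edges, right→sink; max matching = max flow.
Augmenting path A1→B1 (+1); matched 1.
Augmenting path A2→B3 (+1); matched 2.
Augmenting path A3→B2 (+1); matched 3.
Augmenting path A4→B4 (+1); matched 4.
Augmenting path A6→B1→A1→B5 (+1); matched 5.
No augmenting path remains; maximum matching = 5.
König certificate: {A1, A3, B1, B3, B4} is a vertex cover of size 5 (every listed pair touches it), so no matching can be larger.

5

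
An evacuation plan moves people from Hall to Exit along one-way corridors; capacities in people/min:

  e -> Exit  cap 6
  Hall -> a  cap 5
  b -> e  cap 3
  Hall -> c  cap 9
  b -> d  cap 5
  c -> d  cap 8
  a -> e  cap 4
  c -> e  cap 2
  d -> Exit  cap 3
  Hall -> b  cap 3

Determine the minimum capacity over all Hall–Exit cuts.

Augment Hall→a→e→Exit: bottleneck 4, flow now 4.
Augment Hall→b→d→Exit: bottleneck 3, flow now 7.
Augment Hall→c→e→Exit: bottleneck 2, flow now 9.
No augmenting path remains; maximum flow = 9.
By max-flow min-cut, the minimum cut capacity equals the max flow.
In the residual graph, reachable from Hall: {Hall, a, b, c, d, e}.
Min-cut edges: d→Exit (3), e→Exit (6); capacity 3 + 6 = 9.

9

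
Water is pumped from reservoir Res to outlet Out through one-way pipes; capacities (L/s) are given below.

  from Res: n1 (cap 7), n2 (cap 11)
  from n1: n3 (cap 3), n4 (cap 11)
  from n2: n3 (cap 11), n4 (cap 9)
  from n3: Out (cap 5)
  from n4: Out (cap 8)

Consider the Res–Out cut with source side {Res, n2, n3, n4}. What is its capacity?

Edges leaving {Res, n2, n3, n4}: Res→n1 (7), n3→Out (5), n4→Out (8).
Cut capacity = 7 + 5 + 8 = 20.

20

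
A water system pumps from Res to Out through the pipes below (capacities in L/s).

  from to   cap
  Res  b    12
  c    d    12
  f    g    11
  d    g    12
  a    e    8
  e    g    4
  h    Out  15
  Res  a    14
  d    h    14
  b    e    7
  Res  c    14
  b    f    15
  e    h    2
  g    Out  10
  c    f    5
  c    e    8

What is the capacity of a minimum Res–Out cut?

Augment Res→a→e→g→Out: bottleneck 4, flow now 4.
Augment Res→a→e→h→Out: bottleneck 2, flow now 6.
Augment Res→b→f→g→Out: bottleneck 6, flow now 12.
Augment Res→c→d→h→Out: bottleneck 12, flow now 24.
No augmenting path remains; maximum flow = 24.
By max-flow min-cut, the minimum cut capacity equals the max flow.
In the residual graph, reachable from Res: {Res, a, b, c, e, f, g}.
Min-cut edges: c→d (12), e→h (2), g→Out (10); capacity 12 + 2 + 10 = 24.

24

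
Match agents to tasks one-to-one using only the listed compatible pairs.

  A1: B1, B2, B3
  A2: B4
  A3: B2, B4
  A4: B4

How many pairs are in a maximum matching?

Unit-capacity flow: source→left, listed edges, right→sink; max matching = max flow.
Augmenting path A1→B1 (+1); matched 1.
Augmenting path A2→B4 (+1); matched 2.
Augmenting path A3→B2 (+1); matched 3.
No augmenting path remains; maximum matching = 3.
König certificate: {A1, A3, B4} is a vertex cover of size 3 (every listed pair touches it), so no matching can be larger.

3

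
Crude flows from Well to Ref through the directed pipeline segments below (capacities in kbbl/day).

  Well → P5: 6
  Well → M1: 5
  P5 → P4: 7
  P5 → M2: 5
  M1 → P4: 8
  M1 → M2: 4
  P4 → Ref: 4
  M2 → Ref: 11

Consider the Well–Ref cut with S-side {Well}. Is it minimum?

Yes — it is a minimum cut (capacity 11).

Given cut capacity: 6 + 5 = 11.
Augment Well→P5→P4→Ref: bottleneck 4, flow now 4.
Augment Well→P5→M2→Ref: bottleneck 2, flow now 6.
Augment Well→M1→M2→Ref: bottleneck 4, flow now 10.
Augment Well→M1→P4→P5→M2→Ref: bottleneck 1, flow now 11. (uses reverse residual edge)
No augmenting path remains; maximum flow = 11.
Cut capacity 11 equals the max flow, so it is a minimum cut.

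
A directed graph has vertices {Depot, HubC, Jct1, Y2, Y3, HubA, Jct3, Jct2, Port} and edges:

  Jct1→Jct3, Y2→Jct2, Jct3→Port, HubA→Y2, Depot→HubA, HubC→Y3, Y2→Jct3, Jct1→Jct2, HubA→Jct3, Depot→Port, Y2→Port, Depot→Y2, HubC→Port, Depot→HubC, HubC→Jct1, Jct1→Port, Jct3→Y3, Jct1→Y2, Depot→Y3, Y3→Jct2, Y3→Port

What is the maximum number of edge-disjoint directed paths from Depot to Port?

Assign every edge capacity 1; by Menger, the answer equals the max flow.
Path Depot→Port (+1); total 1.
Path Depot→HubC→Port (+1); total 2.
Path Depot→Y2→Port (+1); total 3.
Path Depot→Y3→Port (+1); total 4.
Path Depot→HubA→Jct3→Port (+1); total 5.
No residual Depot→Port path; max flow = 5.
Certifying cut of size 5: {Depot→HubA, Depot→HubC, Depot→Port, Depot→Y2, Depot→Y3}.

5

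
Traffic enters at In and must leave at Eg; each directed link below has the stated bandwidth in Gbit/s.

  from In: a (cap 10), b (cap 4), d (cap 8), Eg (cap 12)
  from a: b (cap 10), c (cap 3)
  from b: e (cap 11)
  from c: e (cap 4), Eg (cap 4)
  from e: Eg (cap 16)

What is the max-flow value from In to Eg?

26

Augment In→Eg: bottleneck 12, flow now 12.
Augment In→a→c→Eg: bottleneck 3, flow now 15.
Augment In→b→e→Eg: bottleneck 4, flow now 19.
Augment In→a→b→e→Eg: bottleneck 7, flow now 26.
No augmenting path remains; maximum flow = 26.
In the residual graph, reachable from In: {In, d}.
Min-cut edges: In→a (10), In→b (4), In→Eg (12); capacity 10 + 4 + 12 = 26.
This cut is saturated, so no flow can exceed 26.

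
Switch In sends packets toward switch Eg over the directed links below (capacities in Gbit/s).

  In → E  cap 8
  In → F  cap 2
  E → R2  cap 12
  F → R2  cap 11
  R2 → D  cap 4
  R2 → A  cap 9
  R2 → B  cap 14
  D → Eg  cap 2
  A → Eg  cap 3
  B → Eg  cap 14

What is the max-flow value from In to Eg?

10

Augment In→E→R2→D→Eg: bottleneck 2, flow now 2.
Augment In→E→R2→A→Eg: bottleneck 3, flow now 5.
Augment In→E→R2→B→Eg: bottleneck 3, flow now 8.
Augment In→F→R2→B→Eg: bottleneck 2, flow now 10.
No augmenting path remains; maximum flow = 10.
In the residual graph, reachable from In: {In}.
Min-cut edges: In→E (8), In→F (2); capacity 8 + 2 = 10.
This cut is saturated, so no flow can exceed 10.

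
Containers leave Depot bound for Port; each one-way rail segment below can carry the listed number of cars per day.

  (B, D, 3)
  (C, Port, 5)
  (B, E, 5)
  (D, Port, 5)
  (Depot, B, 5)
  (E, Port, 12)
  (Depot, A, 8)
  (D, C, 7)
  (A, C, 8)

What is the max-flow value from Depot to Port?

10

Augment Depot→A→C→Port: bottleneck 5, flow now 5.
Augment Depot→B→D→Port: bottleneck 3, flow now 8.
Augment Depot→B→E→Port: bottleneck 2, flow now 10.
No augmenting path remains; maximum flow = 10.
In the residual graph, reachable from Depot: {Depot, A, C}.
Min-cut edges: Depot→B (5), C→Port (5); capacity 5 + 5 = 10.
This cut is saturated, so no flow can exceed 10.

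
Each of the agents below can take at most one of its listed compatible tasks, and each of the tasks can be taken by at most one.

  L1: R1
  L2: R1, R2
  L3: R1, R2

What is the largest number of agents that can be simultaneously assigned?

Unit-capacity flow: source→left, listed edges, right→sink; max matching = max flow.
Augmenting path L1→R1 (+1); matched 1.
Augmenting path L2→R2 (+1); matched 2.
No augmenting path remains; maximum matching = 2.
König certificate: {R1, R2} is a vertex cover of size 2 (every listed pair touches it), so no matching can be larger.

2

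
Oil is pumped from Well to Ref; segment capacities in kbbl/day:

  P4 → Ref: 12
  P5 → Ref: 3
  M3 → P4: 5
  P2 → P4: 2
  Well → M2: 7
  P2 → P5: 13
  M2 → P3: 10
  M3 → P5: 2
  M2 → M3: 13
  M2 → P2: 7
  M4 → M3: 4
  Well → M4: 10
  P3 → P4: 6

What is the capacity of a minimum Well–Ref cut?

11

Augment Well→M2→P2→P4→Ref: bottleneck 2, flow now 2.
Augment Well→M2→P2→P5→Ref: bottleneck 3, flow now 5.
Augment Well→M2→P3→P4→Ref: bottleneck 2, flow now 7.
Augment Well→M4→M3→P4→Ref: bottleneck 4, flow now 11.
No augmenting path remains; maximum flow = 11.
By max-flow min-cut, the minimum cut capacity equals the max flow.
In the residual graph, reachable from Well: {Well, M4}.
Min-cut edges: Well→M2 (7), M4→M3 (4); capacity 7 + 4 = 11.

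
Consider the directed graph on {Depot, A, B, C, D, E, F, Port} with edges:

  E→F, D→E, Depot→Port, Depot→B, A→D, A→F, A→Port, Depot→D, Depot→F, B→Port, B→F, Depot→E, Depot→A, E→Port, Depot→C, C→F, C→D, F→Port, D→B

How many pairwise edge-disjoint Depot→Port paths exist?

Assign every edge capacity 1; by Menger, the answer equals the max flow.
Path Depot→Port (+1); total 1.
Path Depot→A→Port (+1); total 2.
Path Depot→B→Port (+1); total 3.
Path Depot→E→Port (+1); total 4.
Path Depot→F→Port (+1); total 5.
No residual Depot→Port path; max flow = 5.
Certifying cut of size 5: {B→Port, Depot→A, Depot→Port, E→Port, F→Port}.

5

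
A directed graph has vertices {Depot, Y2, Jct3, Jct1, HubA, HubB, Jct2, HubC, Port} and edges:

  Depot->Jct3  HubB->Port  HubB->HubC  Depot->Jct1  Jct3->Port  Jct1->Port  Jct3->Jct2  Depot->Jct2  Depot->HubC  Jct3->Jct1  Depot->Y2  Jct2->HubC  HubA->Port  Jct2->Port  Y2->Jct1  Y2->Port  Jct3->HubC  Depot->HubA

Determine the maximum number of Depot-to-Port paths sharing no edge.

Assign every edge capacity 1; by Menger, the answer equals the max flow.
Path Depot→Y2→Port (+1); total 1.
Path Depot→Jct3→Port (+1); total 2.
Path Depot→Jct1→Port (+1); total 3.
Path Depot→HubA→Port (+1); total 4.
Path Depot→Jct2→Port (+1); total 5.
No residual Depot→Port path; max flow = 5.
Certifying cut of size 5: {Depot→HubA, Depot→Jct1, Depot→Jct2, Depot→Jct3, Depot→Y2}.

5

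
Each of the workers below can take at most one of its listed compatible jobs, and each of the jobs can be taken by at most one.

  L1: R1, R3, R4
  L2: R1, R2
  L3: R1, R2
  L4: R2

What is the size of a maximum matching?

Unit-capacity flow: source→left, listed edges, right→sink; max matching = max flow.
Augmenting path L1→R1 (+1); matched 1.
Augmenting path L2→R2 (+1); matched 2.
Augmenting path L3→R1→L1→R3 (+1); matched 3.
No augmenting path remains; maximum matching = 3.
König certificate: {L1, R1, R2} is a vertex cover of size 3 (every listed pair touches it), so no matching can be larger.

3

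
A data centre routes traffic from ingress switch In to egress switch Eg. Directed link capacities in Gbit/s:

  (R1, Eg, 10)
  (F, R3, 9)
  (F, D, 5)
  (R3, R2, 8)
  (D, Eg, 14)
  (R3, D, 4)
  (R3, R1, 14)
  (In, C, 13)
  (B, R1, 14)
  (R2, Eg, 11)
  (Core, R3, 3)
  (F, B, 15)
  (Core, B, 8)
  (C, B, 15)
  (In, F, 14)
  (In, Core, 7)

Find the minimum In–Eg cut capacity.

27

Augment In→F→D→Eg: bottleneck 5, flow now 5.
Augment In→F→B→R1→Eg: bottleneck 9, flow now 14.
Augment In→Core→B→R1→Eg: bottleneck 1, flow now 15.
Augment In→Core→R3→R2→Eg: bottleneck 3, flow now 18.
Augment In→Core→B→F→R3→R2→Eg: bottleneck 3, flow now 21. (uses reverse residual edge)
Augment In→C→B→F→R3→R2→Eg: bottleneck 2, flow now 23. (uses reverse residual edge)
Augment In→C→B→F→R3→D→Eg: bottleneck 4, flow now 27. (uses reverse residual edge)
No augmenting path remains; maximum flow = 27.
By max-flow min-cut, the minimum cut capacity equals the max flow.
In the residual graph, reachable from In: {In, Core, C, B, R1}.
Min-cut edges: In→F (14), Core→R3 (3), R1→Eg (10); capacity 14 + 3 + 10 = 27.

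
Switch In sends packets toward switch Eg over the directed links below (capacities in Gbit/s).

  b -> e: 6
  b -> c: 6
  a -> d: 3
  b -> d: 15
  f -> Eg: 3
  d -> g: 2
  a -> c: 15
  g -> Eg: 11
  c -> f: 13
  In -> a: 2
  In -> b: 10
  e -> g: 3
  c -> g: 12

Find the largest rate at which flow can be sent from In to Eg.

12

Augment In→a→c→f→Eg: bottleneck 2, flow now 2.
Augment In→b→c→f→Eg: bottleneck 1, flow now 3.
Augment In→b→c→g→Eg: bottleneck 5, flow now 8.
Augment In→b→d→g→Eg: bottleneck 2, flow now 10.
Augment In→b→e→g→Eg: bottleneck 2, flow now 12.
No augmenting path remains; maximum flow = 12.
In the residual graph, reachable from In: {In}.
Min-cut edges: In→a (2), In→b (10); capacity 2 + 10 = 12.
This cut is saturated, so no flow can exceed 12.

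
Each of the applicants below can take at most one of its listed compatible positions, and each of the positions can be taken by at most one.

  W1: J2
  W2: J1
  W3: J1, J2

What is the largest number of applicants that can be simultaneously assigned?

2

Unit-capacity flow: source→left, listed edges, right→sink; max matching = max flow.
Augmenting path W1→J2 (+1); matched 1.
Augmenting path W2→J1 (+1); matched 2.
No augmenting path remains; maximum matching = 2.
König certificate: {J1, J2} is a vertex cover of size 2 (every listed pair touches it), so no matching can be larger.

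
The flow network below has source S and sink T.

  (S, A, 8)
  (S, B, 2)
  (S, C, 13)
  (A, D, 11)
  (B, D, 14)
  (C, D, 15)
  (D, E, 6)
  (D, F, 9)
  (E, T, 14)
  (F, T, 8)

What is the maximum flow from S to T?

14

Augment S→A→D→E→T: bottleneck 6, flow now 6.
Augment S→A→D→F→T: bottleneck 2, flow now 8.
Augment S→B→D→F→T: bottleneck 2, flow now 10.
Augment S→C→D→F→T: bottleneck 4, flow now 14.
No augmenting path remains; maximum flow = 14.
In the residual graph, reachable from S: {S, A, B, C, D, F}.
Min-cut edges: D→E (6), F→T (8); capacity 6 + 8 = 14.
This cut is saturated, so no flow can exceed 14.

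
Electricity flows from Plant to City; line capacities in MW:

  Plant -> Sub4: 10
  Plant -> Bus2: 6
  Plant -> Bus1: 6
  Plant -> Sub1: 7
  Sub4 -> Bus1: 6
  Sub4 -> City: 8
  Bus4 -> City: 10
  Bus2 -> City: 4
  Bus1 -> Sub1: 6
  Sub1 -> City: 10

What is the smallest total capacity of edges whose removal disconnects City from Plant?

22

Augment Plant→Sub4→City: bottleneck 8, flow now 8.
Augment Plant→Bus2→City: bottleneck 4, flow now 12.
Augment Plant→Sub1→City: bottleneck 7, flow now 19.
Augment Plant→Bus1→Sub1→City: bottleneck 3, flow now 22.
No augmenting path remains; maximum flow = 22.
By max-flow min-cut, the minimum cut capacity equals the max flow.
In the residual graph, reachable from Plant: {Plant, Sub4, Bus2, Bus1, Sub1}.
Min-cut edges: Sub4→City (8), Bus2→City (4), Sub1→City (10); capacity 8 + 4 + 10 = 22.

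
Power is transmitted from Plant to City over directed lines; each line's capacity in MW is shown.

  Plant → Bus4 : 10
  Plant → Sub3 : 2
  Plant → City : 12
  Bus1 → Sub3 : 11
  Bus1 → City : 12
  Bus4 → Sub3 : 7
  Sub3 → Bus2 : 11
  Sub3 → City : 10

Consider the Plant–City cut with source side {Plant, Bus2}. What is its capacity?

Edges leaving {Plant, Bus2}: Plant→Bus4 (10), Plant→Sub3 (2), Plant→City (12).
Cut capacity = 10 + 2 + 12 = 24.

24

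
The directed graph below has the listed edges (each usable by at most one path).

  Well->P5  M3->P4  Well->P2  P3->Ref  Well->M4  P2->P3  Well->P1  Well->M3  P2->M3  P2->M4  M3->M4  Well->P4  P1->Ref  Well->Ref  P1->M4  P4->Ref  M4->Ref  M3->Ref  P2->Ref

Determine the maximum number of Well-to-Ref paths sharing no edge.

Assign every edge capacity 1; by Menger, the answer equals the max flow.
Path Well→Ref (+1); total 1.
Path Well→P2→Ref (+1); total 2.
Path Well→P1→Ref (+1); total 3.
Path Well→M3→Ref (+1); total 4.
Path Well→P4→Ref (+1); total 5.
Path Well→M4→Ref (+1); total 6.
No residual Well→Ref path; max flow = 6.
Certifying cut of size 6: {Well→M3, Well→M4, Well→P1, Well→P2, Well→P4, Well→Ref}.

6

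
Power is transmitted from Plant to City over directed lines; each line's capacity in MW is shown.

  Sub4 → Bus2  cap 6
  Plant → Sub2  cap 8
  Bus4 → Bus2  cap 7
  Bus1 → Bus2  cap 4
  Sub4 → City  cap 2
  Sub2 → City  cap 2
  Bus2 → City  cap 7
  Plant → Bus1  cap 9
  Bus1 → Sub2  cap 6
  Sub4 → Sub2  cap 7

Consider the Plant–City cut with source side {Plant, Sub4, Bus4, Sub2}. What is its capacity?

26

Edges leaving {Plant, Sub4, Bus4, Sub2}: Plant→Bus1 (9), Sub4→Bus2 (6), Sub4→City (2), Bus4→Bus2 (7), Sub2→City (2).
Cut capacity = 9 + 6 + 2 + 7 + 2 = 26.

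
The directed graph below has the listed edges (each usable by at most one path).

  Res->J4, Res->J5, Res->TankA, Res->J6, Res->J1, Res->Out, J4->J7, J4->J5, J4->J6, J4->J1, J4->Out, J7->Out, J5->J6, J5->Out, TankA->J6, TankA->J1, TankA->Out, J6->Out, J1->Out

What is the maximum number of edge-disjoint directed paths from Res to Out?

Assign every edge capacity 1; by Menger, the answer equals the max flow.
Path Res→Out (+1); total 1.
Path Res→J4→Out (+1); total 2.
Path Res→J5→Out (+1); total 3.
Path Res→TankA→Out (+1); total 4.
Path Res→J6→Out (+1); total 5.
Path Res→J1→Out (+1); total 6.
No residual Res→Out path; max flow = 6.
Certifying cut of size 6: {Res→J1, Res→J4, Res→J5, Res→J6, Res→Out, Res→TankA}.

6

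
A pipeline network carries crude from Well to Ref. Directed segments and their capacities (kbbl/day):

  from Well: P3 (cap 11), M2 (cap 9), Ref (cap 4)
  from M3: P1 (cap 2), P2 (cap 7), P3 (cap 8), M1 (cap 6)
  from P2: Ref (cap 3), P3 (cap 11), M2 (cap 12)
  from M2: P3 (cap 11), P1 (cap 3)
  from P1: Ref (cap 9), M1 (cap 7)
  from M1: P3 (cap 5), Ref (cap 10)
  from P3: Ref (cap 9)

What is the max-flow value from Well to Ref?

Augment Well→Ref: bottleneck 4, flow now 4.
Augment Well→P3→Ref: bottleneck 9, flow now 13.
Augment Well→M2→P1→Ref: bottleneck 3, flow now 16.
No augmenting path remains; maximum flow = 16.
In the residual graph, reachable from Well: {Well, M2, P3}.
Min-cut edges: Well→Ref (4), M2→P1 (3), P3→Ref (9); capacity 4 + 3 + 9 = 16.
This cut is saturated, so no flow can exceed 16.

16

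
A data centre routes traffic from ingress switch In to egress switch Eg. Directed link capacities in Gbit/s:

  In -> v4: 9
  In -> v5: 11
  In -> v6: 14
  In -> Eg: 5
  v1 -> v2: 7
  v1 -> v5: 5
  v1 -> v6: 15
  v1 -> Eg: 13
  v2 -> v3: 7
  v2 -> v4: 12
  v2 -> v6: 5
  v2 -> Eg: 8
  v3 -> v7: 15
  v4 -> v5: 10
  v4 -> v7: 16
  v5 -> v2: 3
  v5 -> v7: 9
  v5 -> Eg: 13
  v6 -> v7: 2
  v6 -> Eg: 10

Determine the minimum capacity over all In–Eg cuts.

Augment In→Eg: bottleneck 5, flow now 5.
Augment In→v5→Eg: bottleneck 11, flow now 16.
Augment In→v6→Eg: bottleneck 10, flow now 26.
Augment In→v4→v5→Eg: bottleneck 2, flow now 28.
Augment In→v4→v5→v2→Eg: bottleneck 3, flow now 31.
No augmenting path remains; maximum flow = 31.
By max-flow min-cut, the minimum cut capacity equals the max flow.
In the residual graph, reachable from In: {In, v4, v5, v6, v7}.
Min-cut edges: In→Eg (5), v5→v2 (3), v5→Eg (13), v6→Eg (10); capacity 5 + 3 + 13 + 10 = 31.

31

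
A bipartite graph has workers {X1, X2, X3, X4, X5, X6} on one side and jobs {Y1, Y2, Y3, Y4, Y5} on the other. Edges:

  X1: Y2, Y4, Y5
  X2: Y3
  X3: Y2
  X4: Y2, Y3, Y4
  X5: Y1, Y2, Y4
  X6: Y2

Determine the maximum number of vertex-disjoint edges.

Unit-capacity flow: source→left, listed edges, right→sink; max matching = max flow.
Augmenting path X1→Y2 (+1); matched 1.
Augmenting path X2→Y3 (+1); matched 2.
Augmenting path X4→Y4 (+1); matched 3.
Augmenting path X5→Y1 (+1); matched 4.
Augmenting path X3→Y2→X1→Y5 (+1); matched 5.
No augmenting path remains; maximum matching = 5.
König certificate: {X1, X2, X4, X5, Y2} is a vertex cover of size 5 (every listed pair touches it), so no matching can be larger.

5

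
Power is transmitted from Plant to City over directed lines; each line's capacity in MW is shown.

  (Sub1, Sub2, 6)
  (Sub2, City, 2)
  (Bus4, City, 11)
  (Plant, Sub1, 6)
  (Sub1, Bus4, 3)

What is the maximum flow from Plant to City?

Augment Plant→Sub1→Sub2→City: bottleneck 2, flow now 2.
Augment Plant→Sub1→Bus4→City: bottleneck 3, flow now 5.
No augmenting path remains; maximum flow = 5.
In the residual graph, reachable from Plant: {Plant, Sub1, Sub2}.
Min-cut edges: Sub1→Bus4 (3), Sub2→City (2); capacity 3 + 2 = 5.
This cut is saturated, so no flow can exceed 5.

5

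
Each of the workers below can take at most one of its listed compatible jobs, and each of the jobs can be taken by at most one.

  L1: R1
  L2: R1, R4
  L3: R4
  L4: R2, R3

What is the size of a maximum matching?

Unit-capacity flow: source→left, listed edges, right→sink; max matching = max flow.
Augmenting path L1→R1 (+1); matched 1.
Augmenting path L2→R4 (+1); matched 2.
Augmenting path L4→R2 (+1); matched 3.
No augmenting path remains; maximum matching = 3.
König certificate: {L4, R1, R4} is a vertex cover of size 3 (every listed pair touches it), so no matching can be larger.

3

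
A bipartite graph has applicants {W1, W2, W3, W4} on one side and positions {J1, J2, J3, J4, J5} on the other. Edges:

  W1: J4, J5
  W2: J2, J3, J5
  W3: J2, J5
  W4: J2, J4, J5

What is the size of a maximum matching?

Unit-capacity flow: source→left, listed edges, right→sink; max matching = max flow.
Augmenting path W1→J4 (+1); matched 1.
Augmenting path W2→J2 (+1); matched 2.
Augmenting path W3→J5 (+1); matched 3.
Augmenting path W4→J2→W2→J3 (+1); matched 4.
No augmenting path remains; maximum matching = 4.
König certificate: {W1, W2, W3, W4} is a vertex cover of size 4 (every listed pair touches it), so no matching can be larger.

4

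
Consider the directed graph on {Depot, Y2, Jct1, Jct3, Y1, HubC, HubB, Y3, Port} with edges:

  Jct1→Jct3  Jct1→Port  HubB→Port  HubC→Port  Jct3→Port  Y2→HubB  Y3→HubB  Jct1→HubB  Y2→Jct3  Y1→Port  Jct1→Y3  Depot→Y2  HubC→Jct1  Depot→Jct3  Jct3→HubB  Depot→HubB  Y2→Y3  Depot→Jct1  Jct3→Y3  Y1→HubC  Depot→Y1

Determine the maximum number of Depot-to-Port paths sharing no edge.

Assign every edge capacity 1; by Menger, the answer equals the max flow.
Path Depot→Jct1→Port (+1); total 1.
Path Depot→Jct3→Port (+1); total 2.
Path Depot→Y1→Port (+1); total 3.
Path Depot→HubB→Port (+1); total 4.
No residual Depot→Port path; max flow = 4.
Certifying cut of size 4: {Depot→Jct1, Depot→Y1, HubB→Port, Jct3→Port}.

4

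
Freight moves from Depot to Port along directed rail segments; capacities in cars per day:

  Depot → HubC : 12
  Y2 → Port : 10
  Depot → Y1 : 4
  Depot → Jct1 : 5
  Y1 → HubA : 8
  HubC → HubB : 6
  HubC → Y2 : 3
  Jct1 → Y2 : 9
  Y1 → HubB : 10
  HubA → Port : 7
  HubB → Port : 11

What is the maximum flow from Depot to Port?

18

Augment Depot→Jct1→Y2→Port: bottleneck 5, flow now 5.
Augment Depot→Y1→HubA→Port: bottleneck 4, flow now 9.
Augment Depot→HubC→Y2→Port: bottleneck 3, flow now 12.
Augment Depot→HubC→HubB→Port: bottleneck 6, flow now 18.
No augmenting path remains; maximum flow = 18.
In the residual graph, reachable from Depot: {Depot, HubC}.
Min-cut edges: Depot→Jct1 (5), Depot→Y1 (4), HubC→Y2 (3), HubC→HubB (6); capacity 5 + 4 + 3 + 6 = 18.
This cut is saturated, so no flow can exceed 18.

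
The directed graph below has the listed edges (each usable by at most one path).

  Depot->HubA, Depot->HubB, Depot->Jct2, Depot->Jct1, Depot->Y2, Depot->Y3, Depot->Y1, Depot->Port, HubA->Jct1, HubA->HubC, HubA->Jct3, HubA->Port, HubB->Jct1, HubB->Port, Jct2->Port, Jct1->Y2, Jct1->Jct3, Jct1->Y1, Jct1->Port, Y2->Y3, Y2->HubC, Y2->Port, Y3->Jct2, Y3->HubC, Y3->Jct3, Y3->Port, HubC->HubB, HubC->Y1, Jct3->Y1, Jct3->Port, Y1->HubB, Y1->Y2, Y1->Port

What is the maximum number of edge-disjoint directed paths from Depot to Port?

8

Assign every edge capacity 1; by Menger, the answer equals the max flow.
Path Depot→Port (+1); total 1.
Path Depot→HubA→Port (+1); total 2.
Path Depot→HubB→Port (+1); total 3.
Path Depot→Jct2→Port (+1); total 4.
Path Depot→Jct1→Port (+1); total 5.
Path Depot→Y2→Port (+1); total 6.
Path Depot→Y3→Port (+1); total 7.
Path Depot→Y1→Port (+1); total 8.
No residual Depot→Port path; max flow = 8.
Certifying cut of size 8: {Depot→HubA, Depot→HubB, Depot→Jct1, Depot→Jct2, Depot→Port, Depot→Y1, Depot→Y2, Depot→Y3}.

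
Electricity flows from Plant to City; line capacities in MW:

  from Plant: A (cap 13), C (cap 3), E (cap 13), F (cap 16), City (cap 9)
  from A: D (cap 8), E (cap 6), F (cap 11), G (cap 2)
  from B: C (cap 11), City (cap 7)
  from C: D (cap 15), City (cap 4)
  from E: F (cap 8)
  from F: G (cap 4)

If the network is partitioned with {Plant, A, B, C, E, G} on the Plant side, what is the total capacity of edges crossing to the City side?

78

Edges leaving {Plant, A, B, C, E, G}: Plant→F (16), Plant→City (9), A→D (8), A→F (11), B→City (7), C→D (15), C→City (4), E→F (8).
Cut capacity = 16 + 9 + 8 + 11 + 7 + 15 + 4 + 8 = 78.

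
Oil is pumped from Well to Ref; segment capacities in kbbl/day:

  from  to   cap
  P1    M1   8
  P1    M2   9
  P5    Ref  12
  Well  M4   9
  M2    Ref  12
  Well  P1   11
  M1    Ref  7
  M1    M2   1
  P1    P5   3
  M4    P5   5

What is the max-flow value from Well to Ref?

16

Augment Well→M4→P5→Ref: bottleneck 5, flow now 5.
Augment Well→P1→M1→Ref: bottleneck 7, flow now 12.
Augment Well→P1→P5→Ref: bottleneck 3, flow now 15.
Augment Well→P1→M2→Ref: bottleneck 1, flow now 16.
No augmenting path remains; maximum flow = 16.
In the residual graph, reachable from Well: {Well, M4}.
Min-cut edges: Well→P1 (11), M4→P5 (5); capacity 11 + 5 = 16.
This cut is saturated, so no flow can exceed 16.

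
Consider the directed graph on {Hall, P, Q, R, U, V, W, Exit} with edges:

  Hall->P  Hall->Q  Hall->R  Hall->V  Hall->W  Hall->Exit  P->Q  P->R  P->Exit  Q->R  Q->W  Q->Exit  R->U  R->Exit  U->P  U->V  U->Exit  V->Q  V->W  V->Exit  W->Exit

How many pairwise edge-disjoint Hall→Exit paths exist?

6

Assign every edge capacity 1; by Menger, the answer equals the max flow.
Path Hall→Exit (+1); total 1.
Path Hall→P→Exit (+1); total 2.
Path Hall→Q→Exit (+1); total 3.
Path Hall→R→Exit (+1); total 4.
Path Hall→V→Exit (+1); total 5.
Path Hall→W→Exit (+1); total 6.
No residual Hall→Exit path; max flow = 6.
Certifying cut of size 6: {Hall→Exit, Hall→P, Hall→Q, Hall→R, Hall→V, Hall→W}.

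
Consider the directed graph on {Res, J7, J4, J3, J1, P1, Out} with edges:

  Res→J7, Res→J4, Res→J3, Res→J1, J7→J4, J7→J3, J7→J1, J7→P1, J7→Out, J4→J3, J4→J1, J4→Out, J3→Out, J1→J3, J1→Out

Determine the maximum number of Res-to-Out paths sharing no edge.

4

Assign every edge capacity 1; by Menger, the answer equals the max flow.
Path Res→J7→Out (+1); total 1.
Path Res→J4→Out (+1); total 2.
Path Res→J3→Out (+1); total 3.
Path Res→J1→Out (+1); total 4.
No residual Res→Out path; max flow = 4.
Certifying cut of size 4: {Res→J1, Res→J3, Res→J4, Res→J7}.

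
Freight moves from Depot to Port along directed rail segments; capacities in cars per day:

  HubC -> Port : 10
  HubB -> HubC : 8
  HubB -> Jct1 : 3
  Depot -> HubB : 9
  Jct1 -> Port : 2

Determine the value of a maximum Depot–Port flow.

Augment Depot→HubB→HubC→Port: bottleneck 8, flow now 8.
Augment Depot→HubB→Jct1→Port: bottleneck 1, flow now 9.
No augmenting path remains; maximum flow = 9.
In the residual graph, reachable from Depot: {Depot}.
Min-cut edges: Depot→HubB (9); capacity 9 = 9.
This cut is saturated, so no flow can exceed 9.

9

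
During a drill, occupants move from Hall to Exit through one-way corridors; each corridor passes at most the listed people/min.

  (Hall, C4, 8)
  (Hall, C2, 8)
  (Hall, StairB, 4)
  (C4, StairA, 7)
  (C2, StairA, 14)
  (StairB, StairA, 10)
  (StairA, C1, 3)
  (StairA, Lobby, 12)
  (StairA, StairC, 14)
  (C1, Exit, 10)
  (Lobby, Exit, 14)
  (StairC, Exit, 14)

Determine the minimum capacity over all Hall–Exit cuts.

Augment Hall→C4→StairA→C1→Exit: bottleneck 3, flow now 3.
Augment Hall→C4→StairA→Lobby→Exit: bottleneck 4, flow now 7.
Augment Hall→C2→StairA→Lobby→Exit: bottleneck 8, flow now 15.
Augment Hall→StairB→StairA→StairC→Exit: bottleneck 4, flow now 19.
No augmenting path remains; maximum flow = 19.
By max-flow min-cut, the minimum cut capacity equals the max flow.
In the residual graph, reachable from Hall: {Hall, C4}.
Min-cut edges: Hall→C2 (8), Hall→StairB (4), C4→StairA (7); capacity 8 + 4 + 7 = 19.

19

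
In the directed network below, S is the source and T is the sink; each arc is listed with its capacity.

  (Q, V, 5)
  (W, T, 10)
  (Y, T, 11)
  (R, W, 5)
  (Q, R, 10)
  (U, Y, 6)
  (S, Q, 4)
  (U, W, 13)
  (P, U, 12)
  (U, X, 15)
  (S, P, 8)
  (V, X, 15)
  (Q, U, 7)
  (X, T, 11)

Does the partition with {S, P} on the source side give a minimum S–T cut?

No — its capacity is 16, but the minimum cut has capacity 12.

Given cut capacity: 4 + 12 = 16.
Augment S→P→U→W→T: bottleneck 8, flow now 8.
Augment S→Q→R→W→T: bottleneck 2, flow now 10.
Augment S→Q→U→X→T: bottleneck 2, flow now 12.
No augmenting path remains; maximum flow = 12.
In the residual graph, reachable from S: {S}.
Min-cut edges: S→P (8), S→Q (4); capacity 8 + 4 = 12.
Cut capacity 16 exceeds the max flow 12, so it is not minimum.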